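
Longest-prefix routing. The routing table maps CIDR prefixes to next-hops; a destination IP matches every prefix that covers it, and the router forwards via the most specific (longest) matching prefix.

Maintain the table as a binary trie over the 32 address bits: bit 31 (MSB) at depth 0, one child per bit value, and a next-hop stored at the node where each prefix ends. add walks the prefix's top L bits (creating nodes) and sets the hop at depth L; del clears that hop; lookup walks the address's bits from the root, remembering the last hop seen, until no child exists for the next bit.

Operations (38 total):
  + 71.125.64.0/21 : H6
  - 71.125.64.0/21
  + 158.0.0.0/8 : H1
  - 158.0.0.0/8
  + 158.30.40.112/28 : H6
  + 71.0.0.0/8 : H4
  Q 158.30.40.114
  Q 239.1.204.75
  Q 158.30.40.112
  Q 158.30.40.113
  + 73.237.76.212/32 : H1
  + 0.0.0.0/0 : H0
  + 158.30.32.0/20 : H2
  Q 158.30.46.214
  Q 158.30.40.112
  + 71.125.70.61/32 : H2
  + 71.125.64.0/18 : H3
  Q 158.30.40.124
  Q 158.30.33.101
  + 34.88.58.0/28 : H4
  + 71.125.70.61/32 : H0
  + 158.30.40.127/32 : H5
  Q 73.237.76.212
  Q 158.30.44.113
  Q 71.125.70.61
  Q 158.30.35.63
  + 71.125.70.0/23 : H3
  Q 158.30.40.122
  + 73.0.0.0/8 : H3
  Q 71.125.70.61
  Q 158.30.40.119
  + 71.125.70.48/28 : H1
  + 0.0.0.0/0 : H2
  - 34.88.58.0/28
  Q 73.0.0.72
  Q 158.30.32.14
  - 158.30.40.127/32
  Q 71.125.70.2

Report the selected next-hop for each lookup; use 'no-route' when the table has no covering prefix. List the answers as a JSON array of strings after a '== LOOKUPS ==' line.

Apply in order:
  + 71.125.64.0/21 (H6) depth=21
  del 71.125.64.0/21 (clear depth 21)
  + 158.0.0.0/8 (H1) depth=8
  del 158.0.0.0/8 (clear depth 8)
  + 158.30.40.112/28 (H6) depth=28
  + 71.0.0.0/8 (H4) depth=8
  lookup 158.30.40.114: bits 1001111000011110001010000111 walk d0:-→d1:-→d2:-→d3:-→d4:-→d5:-→d6:-→d7:-→d8:-→d9:-→d10:-→d11:-→d12:-→d13:-→d14:-→d15:-→d16:-→d17:-→d18:-→d19:-→d20:-→d21:-→d22:-→d23:-→d24:-→d25:-→d26:-→d27:-→d28:H6 -> H6
  lookup 239.1.204.75: bits 1 walk d0:-→d1:- -> no-route
  lookup 158.30.40.112: bits 1001111000011110001010000111 walk d0:-→d1:-→d2:-→d3:-→d4:-→d5:-→d6:-→d7:-→d8:-→d9:-→d10:-→d11:-→d12:-→d13:-→d14:-→d15:-→d16:-→d17:-→d18:-→d19:-→d20:-→d21:-→d22:-→d23:-→d24:-→d25:-→d26:-→d27:-→d28:H6 -> H6
  lookup 158.30.40.113: bits 1001111000011110001010000111 walk d0:-→d1:-→d2:-→d3:-→d4:-→d5:-→d6:-→d7:-→d8:-→d9:-→d10:-→d11:-→d12:-→d13:-→d14:-→d15:-→d16:-→d17:-→d18:-→d19:-→d20:-→d21:-→d22:-→d23:-→d24:-→d25:-→d26:-→d27:-→d28:H6 -> H6
  + 73.237.76.212/32 (H1) depth=32
  + 0.0.0.0/0 (H0) depth=0
  + 158.30.32.0/20 (H2) depth=20
  lookup 158.30.46.214: bits 100111100001111000101 walk d0:H0→d1:-→d2:-→d3:-→d4:-→d5:-→d6:-→d7:-→d8:-→d9:-→d10:-→d11:-→d12:-→d13:-→d14:-→d15:-→d16:-→d17:-→d18:-→d19:-→d20:H2→d21:- -> H2
  lookup 158.30.40.112: bits 1001111000011110001010000111 walk d0:H0→d1:-→d2:-→d3:-→d4:-→d5:-→d6:-→d7:-→d8:-→d9:-→d10:-→d11:-→d12:-→d13:-→d14:-→d15:-→d16:-→d17:-→d18:-→d19:-→d20:H2→d21:-→d22:-→d23:-→d24:-→d25:-→d26:-→d27:-→d28:H6 -> H6
  + 71.125.70.61/32 (H2) depth=32
  + 71.125.64.0/18 (H3) depth=18
  lookup 158.30.40.124: bits 1001111000011110001010000111 walk d0:H0→d1:-→d2:-→d3:-→d4:-→d5:-→d6:-→d7:-→d8:-→d9:-→d10:-→d11:-→d12:-→d13:-→d14:-→d15:-→d16:-→d17:-→d18:-→d19:-→d20:H2→d21:-→d22:-→d23:-→d24:-→d25:-→d26:-→d27:-→d28:H6 -> H6
  lookup 158.30.33.101: bits 10011110000111100010 walk d0:H0→d1:-→d2:-→d3:-→d4:-→d5:-→d6:-→d7:-→d8:-→d9:-→d10:-→d11:-→d12:-→d13:-→d14:-→d15:-→d16:-→d17:-→d18:-→d19:-→d20:H2 -> H2
  + 34.88.58.0/28 (H4) depth=28
  + 71.125.70.61/32 (H0) depth=32
  + 158.30.40.127/32 (H5) depth=32
  lookup 73.237.76.212: bits 01001001111011010100110011010100 walk d0:H0→d1:-→d2:-→d3:-→d4:-→d5:-→d6:-→d7:-→d8:-→d9:-→d10:-→d11:-→d12:-→d13:-→d14:-→d15:-→d16:-→d17:-→d18:-→d19:-→d20:-→d21:-→d22:-→d23:-→d24:-→d25:-→d26:-→d27:-→d28:-→d29:-→d30:-→d31:-→d32:H1 -> H1
  lookup 158.30.44.113: bits 100111100001111000101 walk d0:H0→d1:-→d2:-→d3:-→d4:-→d5:-→d6:-→d7:-→d8:-→d9:-→d10:-→d11:-→d12:-→d13:-→d14:-→d15:-→d16:-→d17:-→d18:-→d19:-→d20:H2→d21:- -> H2
  lookup 71.125.70.61: bits 01000111011111010100011000111101 walk d0:H0→d1:-→d2:-→d3:-→d4:-→d5:-→d6:-→d7:-→d8:H4→d9:-→d10:-→d11:-→d12:-→d13:-→d14:-→d15:-→d16:-→d17:-→d18:H3→d19:-→d20:-→d21:-→d22:-→d23:-→d24:-→d25:-→d26:-→d27:-→d28:-→d29:-→d30:-→d31:-→d32:H0 -> H0
  lookup 158.30.35.63: bits 10011110000111100010 walk d0:H0→d1:-→d2:-→d3:-→d4:-→d5:-→d6:-→d7:-→d8:-→d9:-→d10:-→d11:-→d12:-→d13:-→d14:-→d15:-→d16:-→d17:-→d18:-→d19:-→d20:H2 -> H2
  + 71.125.70.0/23 (H3) depth=23
  lookup 158.30.40.122: bits 10011110000111100010100001111 walk d0:H0→d1:-→d2:-→d3:-→d4:-→d5:-→d6:-→d7:-→d8:-→d9:-→d10:-→d11:-→d12:-→d13:-→d14:-→d15:-→d16:-→d17:-→d18:-→d19:-→d20:H2→d21:-→d22:-→d23:-→d24:-→d25:-→d26:-→d27:-→d28:H6→d29:- -> H6
  + 73.0.0.0/8 (H3) depth=8
  lookup 71.125.70.61: bits 01000111011111010100011000111101 walk d0:H0→d1:-→d2:-→d3:-→d4:-→d5:-→d6:-→d7:-→d8:H4→d9:-→d10:-→d11:-→d12:-→d13:-→d14:-→d15:-→d16:-→d17:-→d18:H3→d19:-→d20:-→d21:-→d22:-→d23:H3→d24:-→d25:-→d26:-→d27:-→d28:-→d29:-→d30:-→d31:-→d32:H0 -> H0
  lookup 158.30.40.119: bits 1001111000011110001010000111 walk d0:H0→d1:-→d2:-→d3:-→d4:-→d5:-→d6:-→d7:-→d8:-→d9:-→d10:-→d11:-→d12:-→d13:-→d14:-→d15:-→d16:-→d17:-→d18:-→d19:-→d20:H2→d21:-→d22:-→d23:-→d24:-→d25:-→d26:-→d27:-→d28:H6 -> H6
  + 71.125.70.48/28 (H1) depth=28
  + 0.0.0.0/0 (H2) depth=0
  del 34.88.58.0/28 (clear depth 28)
  lookup 73.0.0.72: bits 01001001 walk d0:H2→d1:-→d2:-→d3:-→d4:-→d5:-→d6:-→d7:-→d8:H3 -> H3
  lookup 158.30.32.14: bits 10011110000111100010 walk d0:H2→d1:-→d2:-→d3:-→d4:-→d5:-→d6:-→d7:-→d8:-→d9:-→d10:-→d11:-→d12:-→d13:-→d14:-→d15:-→d16:-→d17:-→d18:-→d19:-→d20:H2 -> H2
  del 158.30.40.127/32 (clear depth 32)
  lookup 71.125.70.2: bits 01000111011111010100011000 walk d0:H2→d1:-→d2:-→d3:-→d4:-→d5:-→d6:-→d7:-→d8:H4→d9:-→d10:-→d11:-→d12:-→d13:-→d14:-→d15:-→d16:-→d17:-→d18:H3→d19:-→d20:-→d21:-→d22:-→d23:H3→d24:-→d25:-→d26:- -> H3

== LOOKUPS ==
["H6","no-route","H6","H6","H2","H6","H6","H2","H1","H2","H0","H2","H6","H0","H6","H3","H2","H3"]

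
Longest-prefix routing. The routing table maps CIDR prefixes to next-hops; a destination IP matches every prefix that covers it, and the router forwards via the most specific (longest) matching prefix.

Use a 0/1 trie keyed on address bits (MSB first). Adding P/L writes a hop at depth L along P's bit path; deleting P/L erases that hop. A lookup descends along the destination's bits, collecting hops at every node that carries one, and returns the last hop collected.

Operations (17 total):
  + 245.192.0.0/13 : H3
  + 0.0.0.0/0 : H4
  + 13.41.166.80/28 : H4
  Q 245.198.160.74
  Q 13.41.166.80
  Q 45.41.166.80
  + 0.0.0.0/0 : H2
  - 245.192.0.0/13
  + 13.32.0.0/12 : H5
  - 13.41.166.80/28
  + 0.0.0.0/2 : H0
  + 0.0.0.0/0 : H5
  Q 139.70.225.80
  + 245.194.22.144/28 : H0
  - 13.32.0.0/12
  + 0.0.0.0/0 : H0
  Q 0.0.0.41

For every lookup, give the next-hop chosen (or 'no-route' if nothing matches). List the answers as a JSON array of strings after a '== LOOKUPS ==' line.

Trace:
  + 245.192.0.0/13 (H3) depth=13
  + 0.0.0.0/0 (H4) depth=0
  + 13.41.166.80/28 (H4) depth=28
  Q 245.198.160.74: descend 1111010111000 ; hops seen [H4,H3] ; pick H3
  Q 13.41.166.80: descend 0000110100101001101001100101 ; hops seen [H4,H4] ; pick H4
  Q 45.41.166.80: descend 00 ; hops seen [H4] ; pick H4
  + 0.0.0.0/0 (H2) depth=0
  - 245.192.0.0/13 clear@13
  + 13.32.0.0/12 (H5) depth=12
  - 13.41.166.80/28 clear@28
  + 0.0.0.0/2 (H0) depth=2
  + 0.0.0.0/0 (H5) depth=0
  Q 139.70.225.80: descend 1 ; hops seen [H5] ; pick H5
  + 245.194.22.144/28 (H0) depth=28
  - 13.32.0.0/12 clear@12
  + 0.0.0.0/0 (H0) depth=0
  Q 0.0.0.41: descend 0000 ; hops seen [H0,H0] ; pick H0

== LOOKUPS ==
["H3","H4","H4","H5","H0"]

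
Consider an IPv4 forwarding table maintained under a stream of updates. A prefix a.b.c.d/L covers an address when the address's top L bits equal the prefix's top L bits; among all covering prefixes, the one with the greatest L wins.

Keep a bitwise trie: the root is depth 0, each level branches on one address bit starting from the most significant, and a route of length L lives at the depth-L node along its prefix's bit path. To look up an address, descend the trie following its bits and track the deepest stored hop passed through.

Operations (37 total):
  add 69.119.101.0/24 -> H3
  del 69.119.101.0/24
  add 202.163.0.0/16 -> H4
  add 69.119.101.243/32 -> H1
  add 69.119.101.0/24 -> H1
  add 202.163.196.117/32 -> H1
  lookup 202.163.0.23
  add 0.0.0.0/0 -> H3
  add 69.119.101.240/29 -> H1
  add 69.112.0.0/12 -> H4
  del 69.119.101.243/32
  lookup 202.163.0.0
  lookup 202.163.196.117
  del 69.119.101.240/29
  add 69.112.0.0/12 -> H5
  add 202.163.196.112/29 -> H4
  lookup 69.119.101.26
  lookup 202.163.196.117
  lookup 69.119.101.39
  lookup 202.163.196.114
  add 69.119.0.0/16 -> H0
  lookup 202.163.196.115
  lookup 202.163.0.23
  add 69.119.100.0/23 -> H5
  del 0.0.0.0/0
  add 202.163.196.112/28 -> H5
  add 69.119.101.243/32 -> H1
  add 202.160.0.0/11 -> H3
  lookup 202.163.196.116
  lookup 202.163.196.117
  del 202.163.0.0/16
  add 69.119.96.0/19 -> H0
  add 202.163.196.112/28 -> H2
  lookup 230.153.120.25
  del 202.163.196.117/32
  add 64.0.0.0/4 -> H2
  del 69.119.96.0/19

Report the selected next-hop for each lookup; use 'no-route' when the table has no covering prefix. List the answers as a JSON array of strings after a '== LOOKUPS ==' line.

Trace:
  + 69.119.101.0/24 (H3) depth=24
  del 69.119.101.0/24 (clear depth 24)
  + 202.163.0.0/16 (H4) depth=16
  + 69.119.101.243/32 (H1) depth=32
  + 69.119.101.0/24 (H1) depth=24
  + 202.163.196.117/32 (H1) depth=32
  ? 202.163.0.23  path d0:-→d1:-→d2:-→d3:-→d4:-→d5:-→d6:-→d7:-→d8:-→d9:-→d10:-→d11:-→d12:-→d13:-→d14:-→d15:-→d16:H4  best=H4
  + 0.0.0.0/0 (H3) depth=0
  + 69.119.101.240/29 (H1) depth=29
  + 69.112.0.0/12 (H4) depth=12
  del 69.119.101.243/32 (clear depth 32)
  ? 202.163.0.0  path d0:H3→d1:-→d2:-→d3:-→d4:-→d5:-→d6:-→d7:-→d8:-→d9:-→d10:-→d11:-→d12:-→d13:-→d14:-→d15:-→d16:H4  best=H4
  ? 202.163.196.117  path d0:H3→d1:-→d2:-→d3:-→d4:-→d5:-→d6:-→d7:-→d8:-→d9:-→d10:-→d11:-→d12:-→d13:-→d14:-→d15:-→d16:H4→d17:-→d18:-→d19:-→d20:-→d21:-→d22:-→d23:-→d24:-→d25:-→d26:-→d27:-→d28:-→d29:-→d30:-→d31:-→d32:H1  best=H1
  del 69.119.101.240/29 (clear depth 29)
  + 69.112.0.0/12 (H5) depth=12
  + 202.163.196.112/29 (H4) depth=29
  ? 69.119.101.26  path d0:H3→d1:-→d2:-→d3:-→d4:-→d5:-→d6:-→d7:-→d8:-→d9:-→d10:-→d11:-→d12:H5→d13:-→d14:-→d15:-→d16:-→d17:-→d18:-→d19:-→d20:-→d21:-→d22:-→d23:-→d24:H1  best=H1
  ? 202.163.196.117  path d0:H3→d1:-→d2:-→d3:-→d4:-→d5:-→d6:-→d7:-→d8:-→d9:-→d10:-→d11:-→d12:-→d13:-→d14:-→d15:-→d16:H4→d17:-→d18:-→d19:-→d20:-→d21:-→d22:-→d23:-→d24:-→d25:-→d26:-→d27:-→d28:-→d29:H4→d30:-→d31:-→d32:H1  best=H1
  ? 69.119.101.39  path d0:H3→d1:-→d2:-→d3:-→d4:-→d5:-→d6:-→d7:-→d8:-→d9:-→d10:-→d11:-→d12:H5→d13:-→d14:-→d15:-→d16:-→d17:-→d18:-→d19:-→d20:-→d21:-→d22:-→d23:-→d24:H1  best=H1
  ? 202.163.196.114  path d0:H3→d1:-→d2:-→d3:-→d4:-→d5:-→d6:-→d7:-→d8:-→d9:-→d10:-→d11:-→d12:-→d13:-→d14:-→d15:-→d16:H4→d17:-→d18:-→d19:-→d20:-→d21:-→d22:-→d23:-→d24:-→d25:-→d26:-→d27:-→d28:-→d29:H4  best=H4
  + 69.119.0.0/16 (H0) depth=16
  ? 202.163.196.115  path d0:H3→d1:-→d2:-→d3:-→d4:-→d5:-→d6:-→d7:-→d8:-→d9:-→d10:-→d11:-→d12:-→d13:-→d14:-→d15:-→d16:H4→d17:-→d18:-→d19:-→d20:-→d21:-→d22:-→d23:-→d24:-→d25:-→d26:-→d27:-→d28:-→d29:H4  best=H4
  ? 202.163.0.23  path d0:H3→d1:-→d2:-→d3:-→d4:-→d5:-→d6:-→d7:-→d8:-→d9:-→d10:-→d11:-→d12:-→d13:-→d14:-→d15:-→d16:H4  best=H4
  + 69.119.100.0/23 (H5) depth=23
  del 0.0.0.0/0 (clear depth 0)
  + 202.163.196.112/28 (H5) depth=28
  + 69.119.101.243/32 (H1) depth=32
  + 202.160.0.0/11 (H3) depth=11
  ? 202.163.196.116  path d0:-→d1:-→d2:-→d3:-→d4:-→d5:-→d6:-→d7:-→d8:-→d9:-→d10:-→d11:H3→d12:-→d13:-→d14:-→d15:-→d16:H4→d17:-→d18:-→d19:-→d20:-→d21:-→d22:-→d23:-→d24:-→d25:-→d26:-→d27:-→d28:H5→d29:H4→d30:-→d31:-  best=H4
  ? 202.163.196.117  path d0:-→d1:-→d2:-→d3:-→d4:-→d5:-→d6:-→d7:-→d8:-→d9:-→d10:-→d11:H3→d12:-→d13:-→d14:-→d15:-→d16:H4→d17:-→d18:-→d19:-→d20:-→d21:-→d22:-→d23:-→d24:-→d25:-→d26:-→d27:-→d28:H5→d29:H4→d30:-→d31:-→d32:H1  best=H1
  del 202.163.0.0/16 (clear depth 16)
  + 69.119.96.0/19 (H0) depth=19
  + 202.163.196.112/28 (H2) depth=28
  ? 230.153.120.25  path d0:-→d1:-→d2:-  best=no-route
  del 202.163.196.117/32 (clear depth 32)
  + 64.0.0.0/4 (H2) depth=4
  del 69.119.96.0/19 (clear depth 19)

== LOOKUPS ==
["H4","H4","H1","H1","H1","H1","H4","H4","H4","H4","H1","no-route"]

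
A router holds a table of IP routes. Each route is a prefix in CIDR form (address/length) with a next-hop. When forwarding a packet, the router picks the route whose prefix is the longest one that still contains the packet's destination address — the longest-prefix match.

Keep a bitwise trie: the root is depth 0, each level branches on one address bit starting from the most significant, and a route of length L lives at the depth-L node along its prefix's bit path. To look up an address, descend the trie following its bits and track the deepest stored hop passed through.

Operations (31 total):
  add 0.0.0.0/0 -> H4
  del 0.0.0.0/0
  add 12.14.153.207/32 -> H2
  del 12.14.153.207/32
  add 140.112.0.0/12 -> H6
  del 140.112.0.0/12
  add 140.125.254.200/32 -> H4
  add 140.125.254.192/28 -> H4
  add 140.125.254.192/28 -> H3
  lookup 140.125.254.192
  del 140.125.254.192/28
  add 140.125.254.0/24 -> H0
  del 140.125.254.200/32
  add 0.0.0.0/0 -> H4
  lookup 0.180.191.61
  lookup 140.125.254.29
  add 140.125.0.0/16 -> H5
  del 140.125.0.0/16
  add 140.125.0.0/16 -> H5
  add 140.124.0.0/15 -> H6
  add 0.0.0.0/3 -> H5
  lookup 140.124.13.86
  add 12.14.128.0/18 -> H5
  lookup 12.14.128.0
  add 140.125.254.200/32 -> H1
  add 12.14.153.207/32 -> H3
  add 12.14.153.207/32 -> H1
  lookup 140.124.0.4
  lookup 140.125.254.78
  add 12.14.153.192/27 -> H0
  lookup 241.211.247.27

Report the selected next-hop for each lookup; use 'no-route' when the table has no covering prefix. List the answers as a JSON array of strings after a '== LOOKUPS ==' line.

Trace:
  add 0.0.0.0/0 -> H4 at depth 0
  - 0.0.0.0/0 clear@0
  add 12.14.153.207/32 -> H2 at depth 32
  - 12.14.153.207/32 clear@32
  add 140.112.0.0/12 -> H6 at depth 12
  - 140.112.0.0/12 clear@12
  add 140.125.254.200/32 -> H4 at depth 32
  add 140.125.254.192/28 -> H4 at depth 28
  add 140.125.254.192/28 -> H3 at depth 28
  lookup 140.125.254.192: bits 1000110001111101111111101100 walk d0:-→d1:-→d2:-→d3:-→d4:-→d5:-→d6:-→d7:-→d8:-→d9:-→d10:-→d11:-→d12:-→d13:-→d14:-→d15:-→d16:-→d17:-→d18:-→d19:-→d20:-→d21:-→d22:-→d23:-→d24:-→d25:-→d26:-→d27:-→d28:H3 -> H3
  - 140.125.254.192/28 clear@28
  add 140.125.254.0/24 -> H0 at depth 24
  - 140.125.254.200/32 clear@32
  add 0.0.0.0/0 -> H4 at depth 0
  lookup 0.180.191.61: bits 0000 walk d0:H4→d1:-→d2:-→d3:-→d4:- -> H4
  lookup 140.125.254.29: bits 100011000111110111111110 walk d0:H4→d1:-→d2:-→d3:-→d4:-→d5:-→d6:-→d7:-→d8:-→d9:-→d10:-→d11:-→d12:-→d13:-→d14:-→d15:-→d16:-→d17:-→d18:-→d19:-→d20:-→d21:-→d22:-→d23:-→d24:H0 -> H0
  add 140.125.0.0/16 -> H5 at depth 16
  - 140.125.0.0/16 clear@16
  add 140.125.0.0/16 -> H5 at depth 16
  add 140.124.0.0/15 -> H6 at depth 15
  add 0.0.0.0/3 -> H5 at depth 3
  lookup 140.124.13.86: bits 100011000111110 walk d0:H4→d1:-→d2:-→d3:-→d4:-→d5:-→d6:-→d7:-→d8:-→d9:-→d10:-→d11:-→d12:-→d13:-→d14:-→d15:H6 -> H6
  add 12.14.128.0/18 -> H5 at depth 18
  lookup 12.14.128.0: bits 0000110000001110100 walk d0:H4→d1:-→d2:-→d3:H5→d4:-→d5:-→d6:-→d7:-→d8:-→d9:-→d10:-→d11:-→d12:-→d13:-→d14:-→d15:-→d16:-→d17:-→d18:H5→d19:- -> H5
  add 140.125.254.200/32 -> H1 at depth 32
  add 12.14.153.207/32 -> H3 at depth 32
  add 12.14.153.207/32 -> H1 at depth 32
  lookup 140.124.0.4: bits 100011000111110 walk d0:H4→d1:-→d2:-→d3:-→d4:-→d5:-→d6:-→d7:-→d8:-→d9:-→d10:-→d11:-→d12:-→d13:-→d14:-→d15:H6 -> H6
  lookup 140.125.254.78: bits 100011000111110111111110 walk d0:H4→d1:-→d2:-→d3:-→d4:-→d5:-→d6:-→d7:-→d8:-→d9:-→d10:-→d11:-→d12:-→d13:-→d14:-→d15:H6→d16:H5→d17:-→d18:-→d19:-→d20:-→d21:-→d22:-→d23:-→d24:H0 -> H0
  add 12.14.153.192/27 -> H0 at depth 27
  lookup 241.211.247.27: bits 1 walk d0:H4→d1:- -> H4

== LOOKUPS ==
["H3","H4","H0","H6","H5","H6","H0","H4"]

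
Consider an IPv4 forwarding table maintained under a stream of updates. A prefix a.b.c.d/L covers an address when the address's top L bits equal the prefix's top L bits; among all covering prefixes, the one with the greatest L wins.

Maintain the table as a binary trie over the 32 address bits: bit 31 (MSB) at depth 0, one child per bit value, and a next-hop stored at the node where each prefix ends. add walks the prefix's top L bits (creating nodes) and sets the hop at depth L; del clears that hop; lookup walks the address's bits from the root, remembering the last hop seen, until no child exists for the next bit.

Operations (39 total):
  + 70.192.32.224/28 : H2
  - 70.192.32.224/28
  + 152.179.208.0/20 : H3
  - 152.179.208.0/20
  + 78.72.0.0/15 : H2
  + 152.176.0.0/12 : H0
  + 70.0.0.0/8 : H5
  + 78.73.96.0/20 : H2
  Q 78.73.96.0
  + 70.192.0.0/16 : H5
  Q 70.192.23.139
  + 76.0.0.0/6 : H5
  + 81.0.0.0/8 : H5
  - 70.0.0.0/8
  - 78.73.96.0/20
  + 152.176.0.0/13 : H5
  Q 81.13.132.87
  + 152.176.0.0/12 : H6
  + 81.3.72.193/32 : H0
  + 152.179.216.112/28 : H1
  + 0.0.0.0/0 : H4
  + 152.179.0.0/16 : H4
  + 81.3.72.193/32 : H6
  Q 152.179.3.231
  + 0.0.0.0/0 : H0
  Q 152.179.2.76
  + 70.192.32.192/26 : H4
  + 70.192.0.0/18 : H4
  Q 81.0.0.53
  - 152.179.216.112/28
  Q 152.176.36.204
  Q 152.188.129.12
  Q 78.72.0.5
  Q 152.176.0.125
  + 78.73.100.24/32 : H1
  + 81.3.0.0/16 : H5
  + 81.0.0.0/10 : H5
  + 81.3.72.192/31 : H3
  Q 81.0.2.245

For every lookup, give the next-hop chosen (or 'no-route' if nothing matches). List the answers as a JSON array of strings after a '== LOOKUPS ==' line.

Trace:
  add 70.192.32.224/28 -> H2 at depth 28
  - 70.192.32.224/28 clear@28
  add 152.179.208.0/20 -> H3 at depth 20
  - 152.179.208.0/20 clear@20
  add 78.72.0.0/15 -> H2 at depth 15
  add 152.176.0.0/12 -> H0 at depth 12
  add 70.0.0.0/8 -> H5 at depth 8
  add 78.73.96.0/20 -> H2 at depth 20
  lookup 78.73.96.0: bits 01001110010010010110 walk d0:-→d1:-→d2:-→d3:-→d4:-→d5:-→d6:-→d7:-→d8:-→d9:-→d10:-→d11:-→d12:-→d13:-→d14:-→d15:H2→d16:-→d17:-→d18:-→d19:-→d20:H2 -> H2
  add 70.192.0.0/16 -> H5 at depth 16
  lookup 70.192.23.139: bits 010001101100000000 walk d0:-→d1:-→d2:-→d3:-→d4:-→d5:-→d6:-→d7:-→d8:H5→d9:-→d10:-→d11:-→d12:-→d13:-→d14:-→d15:-→d16:H5→d17:-→d18:- -> H5
  add 76.0.0.0/6 -> H5 at depth 6
  add 81.0.0.0/8 -> H5 at depth 8
  - 70.0.0.0/8 clear@8
  - 78.73.96.0/20 clear@20
  add 152.176.0.0/13 -> H5 at depth 13
  lookup 81.13.132.87: bits 01010001 walk d0:-→d1:-→d2:-→d3:-→d4:-→d5:-→d6:-→d7:-→d8:H5 -> H5
  add 152.176.0.0/12 -> H6 at depth 12
  add 81.3.72.193/32 -> H0 at depth 32
  add 152.179.216.112/28 -> H1 at depth 28
  add 0.0.0.0/0 -> H4 at depth 0
  add 152.179.0.0/16 -> H4 at depth 16
  add 81.3.72.193/32 -> H6 at depth 32
  lookup 152.179.3.231: bits 1001100010110011 walk d0:H4→d1:-→d2:-→d3:-→d4:-→d5:-→d6:-→d7:-→d8:-→d9:-→d10:-→d11:-→d12:H6→d13:H5→d14:-→d15:-→d16:H4 -> H4
  add 0.0.0.0/0 -> H0 at depth 0
  lookup 152.179.2.76: bits 1001100010110011 walk d0:H0→d1:-→d2:-→d3:-→d4:-→d5:-→d6:-→d7:-→d8:-→d9:-→d10:-→d11:-→d12:H6→d13:H5→d14:-→d15:-→d16:H4 -> H4
  add 70.192.32.192/26 -> H4 at depth 26
  add 70.192.0.0/18 -> H4 at depth 18
  lookup 81.0.0.53: bits 01010001000000 walk d0:H0→d1:-→d2:-→d3:-→d4:-→d5:-→d6:-→d7:-→d8:H5→d9:-→d10:-→d11:-→d12:-→d13:-→d14:- -> H5
  - 152.179.216.112/28 clear@28
  lookup 152.176.36.204: bits 10011000101100 walk d0:H0→d1:-→d2:-→d3:-→d4:-→d5:-→d6:-→d7:-→d8:-→d9:-→d10:-→d11:-→d12:H6→d13:H5→d14:- -> H5
  lookup 152.188.129.12: bits 100110001011 walk d0:H0→d1:-→d2:-→d3:-→d4:-→d5:-→d6:-→d7:-→d8:-→d9:-→d10:-→d11:-→d12:H6 -> H6
  lookup 78.72.0.5: bits 010011100100100 walk d0:H0→d1:-→d2:-→d3:-→d4:-→d5:-→d6:H5→d7:-→d8:-→d9:-→d10:-→d11:-→d12:-→d13:-→d14:-→d15:H2 -> H2
  lookup 152.176.0.125: bits 10011000101100 walk d0:H0→d1:-→d2:-→d3:-→d4:-→d5:-→d6:-→d7:-→d8:-→d9:-→d10:-→d11:-→d12:H6→d13:H5→d14:- -> H5
  add 78.73.100.24/32 -> H1 at depth 32
  add 81.3.0.0/16 -> H5 at depth 16
  add 81.0.0.0/10 -> H5 at depth 10
  add 81.3.72.192/31 -> H3 at depth 31
  lookup 81.0.2.245: bits 01010001000000 walk d0:H0→d1:-→d2:-→d3:-→d4:-→d5:-→d6:-→d7:-→d8:H5→d9:-→d10:H5→d11:-→d12:-→d13:-→d14:- -> H5

== LOOKUPS ==
["H2","H5","H5","H4","H4","H5","H5","H6","H2","H5","H5"]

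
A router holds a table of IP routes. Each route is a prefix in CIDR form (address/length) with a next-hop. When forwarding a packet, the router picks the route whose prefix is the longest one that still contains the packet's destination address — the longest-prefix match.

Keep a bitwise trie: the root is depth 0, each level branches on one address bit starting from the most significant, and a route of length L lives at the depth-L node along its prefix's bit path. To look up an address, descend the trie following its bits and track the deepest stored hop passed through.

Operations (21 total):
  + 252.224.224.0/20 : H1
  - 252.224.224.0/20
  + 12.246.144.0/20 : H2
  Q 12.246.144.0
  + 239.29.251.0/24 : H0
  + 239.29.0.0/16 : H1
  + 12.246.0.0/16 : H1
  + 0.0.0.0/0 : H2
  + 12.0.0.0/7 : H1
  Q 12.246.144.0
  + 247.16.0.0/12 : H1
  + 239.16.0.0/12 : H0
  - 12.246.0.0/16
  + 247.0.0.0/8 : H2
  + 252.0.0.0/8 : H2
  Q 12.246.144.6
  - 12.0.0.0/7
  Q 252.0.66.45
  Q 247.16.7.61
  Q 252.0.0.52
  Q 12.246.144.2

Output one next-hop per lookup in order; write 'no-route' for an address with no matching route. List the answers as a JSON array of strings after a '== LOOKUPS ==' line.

Trace:
  add 252.224.224.0/20 -> H1 at depth 20
  - 252.224.224.0/20 clear@20
  add 12.246.144.0/20 -> H2 at depth 20
  Q 12.246.144.0: descend 00001100111101101001 ; hops seen [H2] ; pick H2
  add 239.29.251.0/24 -> H0 at depth 24
  add 239.29.0.0/16 -> H1 at depth 16
  add 12.246.0.0/16 -> H1 at depth 16
  add 0.0.0.0/0 -> H2 at depth 0
  add 12.0.0.0/7 -> H1 at depth 7
  Q 12.246.144.0: descend 00001100111101101001 ; hops seen [H2,H1,H1,H2] ; pick H2
  add 247.16.0.0/12 -> H1 at depth 12
  add 239.16.0.0/12 -> H0 at depth 12
  - 12.246.0.0/16 clear@16
  add 247.0.0.0/8 -> H2 at depth 8
  add 252.0.0.0/8 -> H2 at depth 8
  Q 12.246.144.6: descend 00001100111101101001 ; hops seen [H2,H1,H2] ; pick H2
  - 12.0.0.0/7 clear@7
  Q 252.0.66.45: descend 11111100 ; hops seen [H2,H2] ; pick H2
  Q 247.16.7.61: descend 111101110001 ; hops seen [H2,H2,H1] ; pick H1
  Q 252.0.0.52: descend 11111100 ; hops seen [H2,H2] ; pick H2
  Q 12.246.144.2: descend 00001100111101101001 ; hops seen [H2,H2] ; pick H2

== LOOKUPS ==
["H2","H2","H2","H2","H1","H2","H2"]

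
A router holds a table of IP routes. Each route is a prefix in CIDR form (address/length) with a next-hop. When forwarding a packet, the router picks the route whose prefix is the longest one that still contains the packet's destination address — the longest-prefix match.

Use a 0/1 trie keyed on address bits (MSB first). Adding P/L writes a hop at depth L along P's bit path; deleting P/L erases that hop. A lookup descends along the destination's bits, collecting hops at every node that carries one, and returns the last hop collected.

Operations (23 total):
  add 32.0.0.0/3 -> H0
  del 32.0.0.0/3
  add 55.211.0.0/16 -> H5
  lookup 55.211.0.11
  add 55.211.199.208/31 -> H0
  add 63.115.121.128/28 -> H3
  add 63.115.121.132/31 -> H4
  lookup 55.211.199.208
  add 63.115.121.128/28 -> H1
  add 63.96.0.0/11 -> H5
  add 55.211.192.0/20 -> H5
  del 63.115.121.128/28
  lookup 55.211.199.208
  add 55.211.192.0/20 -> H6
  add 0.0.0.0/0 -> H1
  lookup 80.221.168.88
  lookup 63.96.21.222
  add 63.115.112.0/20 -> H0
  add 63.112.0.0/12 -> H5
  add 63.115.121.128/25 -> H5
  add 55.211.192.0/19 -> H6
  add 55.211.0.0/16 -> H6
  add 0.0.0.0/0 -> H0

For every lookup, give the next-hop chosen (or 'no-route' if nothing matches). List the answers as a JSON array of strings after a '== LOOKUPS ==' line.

Trace:
  + 32.0.0.0/3 (H0) depth=3
  del 32.0.0.0/3 (clear depth 3)
  + 55.211.0.0/16 (H5) depth=16
  ? 55.211.0.11  path d0:-→d1:-→d2:-→d3:-→d4:-→d5:-→d6:-→d7:-→d8:-→d9:-→d10:-→d11:-→d12:-→d13:-→d14:-→d15:-→d16:H5  best=H5
  + 55.211.199.208/31 (H0) depth=31
  + 63.115.121.128/28 (H3) depth=28
  + 63.115.121.132/31 (H4) depth=31
  ? 55.211.199.208  path d0:-→d1:-→d2:-→d3:-→d4:-→d5:-→d6:-→d7:-→d8:-→d9:-→d10:-→d11:-→d12:-→d13:-→d14:-→d15:-→d16:H5→d17:-→d18:-→d19:-→d20:-→d21:-→d22:-→d23:-→d24:-→d25:-→d26:-→d27:-→d28:-→d29:-→d30:-→d31:H0  best=H0
  + 63.115.121.128/28 (H1) depth=28
  + 63.96.0.0/11 (H5) depth=11
  + 55.211.192.0/20 (H5) depth=20
  del 63.115.121.128/28 (clear depth 28)
  ? 55.211.199.208  path d0:-→d1:-→d2:-→d3:-→d4:-→d5:-→d6:-→d7:-→d8:-→d9:-→d10:-→d11:-→d12:-→d13:-→d14:-→d15:-→d16:H5→d17:-→d18:-→d19:-→d20:H5→d21:-→d22:-→d23:-→d24:-→d25:-→d26:-→d27:-→d28:-→d29:-→d30:-→d31:H0  best=H0
  + 55.211.192.0/20 (H6) depth=20
  + 0.0.0.0/0 (H1) depth=0
  ? 80.221.168.88  path d0:H1→d1:-  best=H1
  ? 63.96.21.222  path d0:H1→d1:-→d2:-→d3:-→d4:-→d5:-→d6:-→d7:-→d8:-→d9:-→d10:-→d11:H5  best=H5
  + 63.115.112.0/20 (H0) depth=20
  + 63.112.0.0/12 (H5) depth=12
  + 63.115.121.128/25 (H5) depth=25
  + 55.211.192.0/19 (H6) depth=19
  + 55.211.0.0/16 (H6) depth=16
  + 0.0.0.0/0 (H0) depth=0

== LOOKUPS ==
["H5","H0","H0","H1","H5"]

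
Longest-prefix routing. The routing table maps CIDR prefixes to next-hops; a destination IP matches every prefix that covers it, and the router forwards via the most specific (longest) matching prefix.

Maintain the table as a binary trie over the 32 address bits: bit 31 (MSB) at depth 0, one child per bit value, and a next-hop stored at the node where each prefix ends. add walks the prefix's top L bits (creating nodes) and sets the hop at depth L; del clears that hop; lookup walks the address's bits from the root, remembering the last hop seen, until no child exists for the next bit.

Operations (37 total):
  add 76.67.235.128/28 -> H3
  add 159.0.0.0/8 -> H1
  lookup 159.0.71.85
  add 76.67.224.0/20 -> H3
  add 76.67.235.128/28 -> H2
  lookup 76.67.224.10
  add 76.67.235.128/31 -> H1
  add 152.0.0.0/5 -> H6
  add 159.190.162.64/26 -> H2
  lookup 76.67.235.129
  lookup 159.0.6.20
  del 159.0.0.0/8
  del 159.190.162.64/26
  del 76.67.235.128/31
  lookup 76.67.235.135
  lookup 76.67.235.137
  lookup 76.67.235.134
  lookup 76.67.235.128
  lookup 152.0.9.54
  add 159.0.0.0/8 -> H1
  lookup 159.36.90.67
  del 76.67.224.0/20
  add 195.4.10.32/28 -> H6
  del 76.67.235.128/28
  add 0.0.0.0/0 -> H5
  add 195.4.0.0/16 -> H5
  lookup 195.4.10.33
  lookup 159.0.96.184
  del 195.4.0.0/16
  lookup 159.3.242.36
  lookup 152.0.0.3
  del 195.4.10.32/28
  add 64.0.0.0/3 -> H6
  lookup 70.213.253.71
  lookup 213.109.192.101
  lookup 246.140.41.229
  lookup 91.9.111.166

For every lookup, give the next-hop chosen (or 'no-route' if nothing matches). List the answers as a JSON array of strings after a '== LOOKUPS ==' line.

Apply in order:
  add 76.67.235.128/28 -> H3 at depth 28
  add 159.0.0.0/8 -> H1 at depth 8
  Q 159.0.71.85: descend 10011111 ; hops seen [H1] ; pick H1
  add 76.67.224.0/20 -> H3 at depth 20
  add 76.67.235.128/28 -> H2 at depth 28
  Q 76.67.224.10: descend 01001100010000111110 ; hops seen [H3] ; pick H3
  add 76.67.235.128/31 -> H1 at depth 31
  add 152.0.0.0/5 -> H6 at depth 5
  add 159.190.162.64/26 -> H2 at depth 26
  Q 76.67.235.129: descend 0100110001000011111010111000000 ; hops seen [H3,H2,H1] ; pick H1
  Q 159.0.6.20: descend 10011111 ; hops seen [H6,H1] ; pick H1
  del 159.0.0.0/8 (clear depth 8)
  del 159.190.162.64/26 (clear depth 26)
  del 76.67.235.128/31 (clear depth 31)
  Q 76.67.235.135: descend 01001100010000111110101110000 ; hops seen [H3,H2] ; pick H2
  Q 76.67.235.137: descend 0100110001000011111010111000 ; hops seen [H3,H2] ; pick H2
  Q 76.67.235.134: descend 01001100010000111110101110000 ; hops seen [H3,H2] ; pick H2
  Q 76.67.235.128: descend 0100110001000011111010111000000 ; hops seen [H3,H2] ; pick H2
  Q 152.0.9.54: descend 10011 ; hops seen [H6] ; pick H6
  add 159.0.0.0/8 -> H1 at depth 8
  Q 159.36.90.67: descend 10011111 ; hops seen [H6,H1] ; pick H1
  del 76.67.224.0/20 (clear depth 20)
  add 195.4.10.32/28 -> H6 at depth 28
  del 76.67.235.128/28 (clear depth 28)
  add 0.0.0.0/0 -> H5 at depth 0
  add 195.4.0.0/16 -> H5 at depth 16
  Q 195.4.10.33: descend 1100001100000100000010100010 ; hops seen [H5,H5,H6] ; pick H6
  Q 159.0.96.184: descend 10011111 ; hops seen [H5,H6,H1] ; pick H1
  del 195.4.0.0/16 (clear depth 16)
  Q 159.3.242.36: descend 10011111 ; hops seen [H5,H6,H1] ; pick H1
  Q 152.0.0.3: descend 10011 ; hops seen [H5,H6] ; pick H6
  del 195.4.10.32/28 (clear depth 28)
  add 64.0.0.0/3 -> H6 at depth 3
  Q 70.213.253.71: descend 0100 ; hops seen [H5,H6] ; pick H6
  Q 213.109.192.101: descend 110 ; hops seen [H5] ; pick H5
  Q 246.140.41.229: descend 11 ; hops seen [H5] ; pick H5
  Q 91.9.111.166: descend 010 ; hops seen [H5,H6] ; pick H6

== LOOKUPS ==
["H1","H3","H1","H1","H2","H2","H2","H2","H6","H1","H6","H1","H1","H6","H6","H5","H5","H6"]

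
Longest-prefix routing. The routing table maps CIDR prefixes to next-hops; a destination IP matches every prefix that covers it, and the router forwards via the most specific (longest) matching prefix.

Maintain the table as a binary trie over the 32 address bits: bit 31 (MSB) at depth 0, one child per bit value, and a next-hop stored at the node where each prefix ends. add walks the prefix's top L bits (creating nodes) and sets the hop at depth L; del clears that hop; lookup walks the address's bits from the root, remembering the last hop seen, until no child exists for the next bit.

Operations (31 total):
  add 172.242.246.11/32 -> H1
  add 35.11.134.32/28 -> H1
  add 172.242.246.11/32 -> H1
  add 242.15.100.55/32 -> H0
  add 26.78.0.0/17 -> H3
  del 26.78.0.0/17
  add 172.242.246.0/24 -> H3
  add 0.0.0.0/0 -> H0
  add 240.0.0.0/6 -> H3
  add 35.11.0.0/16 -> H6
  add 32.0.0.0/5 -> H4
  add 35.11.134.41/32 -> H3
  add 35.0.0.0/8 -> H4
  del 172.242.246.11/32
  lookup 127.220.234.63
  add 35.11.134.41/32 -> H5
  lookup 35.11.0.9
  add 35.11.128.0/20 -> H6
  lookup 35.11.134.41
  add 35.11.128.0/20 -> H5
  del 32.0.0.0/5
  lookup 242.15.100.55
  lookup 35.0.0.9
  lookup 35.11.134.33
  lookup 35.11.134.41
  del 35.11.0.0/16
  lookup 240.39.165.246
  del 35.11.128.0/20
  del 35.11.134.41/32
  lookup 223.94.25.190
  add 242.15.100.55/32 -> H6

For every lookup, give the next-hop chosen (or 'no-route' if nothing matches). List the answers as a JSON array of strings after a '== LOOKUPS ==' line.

Process each operation:
  add 172.242.246.11/32 -> H1 at depth 32
  add 35.11.134.32/28 -> H1 at depth 28
  add 172.242.246.11/32 -> H1 at depth 32
  add 242.15.100.55/32 -> H0 at depth 32
  add 26.78.0.0/17 -> H3 at depth 17
  - 26.78.0.0/17 clear@17
  add 172.242.246.0/24 -> H3 at depth 24
  add 0.0.0.0/0 -> H0 at depth 0
  add 240.0.0.0/6 -> H3 at depth 6
  add 35.11.0.0/16 -> H6 at depth 16
  add 32.0.0.0/5 -> H4 at depth 5
  add 35.11.134.41/32 -> H3 at depth 32
  add 35.0.0.0/8 -> H4 at depth 8
  - 172.242.246.11/32 clear@32
  lookup 127.220.234.63: bits 0 walk d0:H0→d1:- -> H0
  add 35.11.134.41/32 -> H5 at depth 32
  lookup 35.11.0.9: bits 0010001100001011 walk d0:H0→d1:-→d2:-→d3:-→d4:-→d5:H4→d6:-→d7:-→d8:H4→d9:-→d10:-→d11:-→d12:-→d13:-→d14:-→d15:-→d16:H6 -> H6
  add 35.11.128.0/20 -> H6 at depth 20
  lookup 35.11.134.41: bits 00100011000010111000011000101001 walk d0:H0→d1:-→d2:-→d3:-→d4:-→d5:H4→d6:-→d7:-→d8:H4→d9:-→d10:-→d11:-→d12:-→d13:-→d14:-→d15:-→d16:H6→d17:-→d18:-→d19:-→d20:H6→d21:-→d22:-→d23:-→d24:-→d25:-→d26:-→d27:-→d28:H1→d29:-→d30:-→d31:-→d32:H5 -> H5
  add 35.11.128.0/20 -> H5 at depth 20
  - 32.0.0.0/5 clear@5
  lookup 242.15.100.55: bits 11110010000011110110010000110111 walk d0:H0→d1:-→d2:-→d3:-→d4:-→d5:-→d6:H3→d7:-→d8:-→d9:-→d10:-→d11:-→d12:-→d13:-→d14:-→d15:-→d16:-→d17:-→d18:-→d19:-→d20:-→d21:-→d22:-→d23:-→d24:-→d25:-→d26:-→d27:-→d28:-→d29:-→d30:-→d31:-→d32:H0 -> H0
  lookup 35.0.0.9: bits 001000110000 walk d0:H0→d1:-→d2:-→d3:-→d4:-→d5:-→d6:-→d7:-→d8:H4→d9:-→d10:-→d11:-→d12:- -> H4
  lookup 35.11.134.33: bits 0010001100001011100001100010 walk d0:H0→d1:-→d2:-→d3:-→d4:-→d5:-→d6:-→d7:-→d8:H4→d9:-→d10:-→d11:-→d12:-→d13:-→d14:-→d15:-→d16:H6→d17:-→d18:-→d19:-→d20:H5→d21:-→d22:-→d23:-→d24:-→d25:-→d26:-→d27:-→d28:H1 -> H1
  lookup 35.11.134.41: bits 00100011000010111000011000101001 walk d0:H0→d1:-→d2:-→d3:-→d4:-→d5:-→d6:-→d7:-→d8:H4→d9:-→d10:-→d11:-→d12:-→d13:-→d14:-→d15:-→d16:H6→d17:-→d18:-→d19:-→d20:H5→d21:-→d22:-→d23:-→d24:-→d25:-→d26:-→d27:-→d28:H1→d29:-→d30:-→d31:-→d32:H5 -> H5
  - 35.11.0.0/16 clear@16
  lookup 240.39.165.246: bits 111100 walk d0:H0→d1:-→d2:-→d3:-→d4:-→d5:-→d6:H3 -> H3
  - 35.11.128.0/20 clear@20
  - 35.11.134.41/32 clear@32
  lookup 223.94.25.190: bits 11 walk d0:H0→d1:-→d2:- -> H0
  add 242.15.100.55/32 -> H6 at depth 32

== LOOKUPS ==
["H0","H6","H5","H0","H4","H1","H5","H3","H0"]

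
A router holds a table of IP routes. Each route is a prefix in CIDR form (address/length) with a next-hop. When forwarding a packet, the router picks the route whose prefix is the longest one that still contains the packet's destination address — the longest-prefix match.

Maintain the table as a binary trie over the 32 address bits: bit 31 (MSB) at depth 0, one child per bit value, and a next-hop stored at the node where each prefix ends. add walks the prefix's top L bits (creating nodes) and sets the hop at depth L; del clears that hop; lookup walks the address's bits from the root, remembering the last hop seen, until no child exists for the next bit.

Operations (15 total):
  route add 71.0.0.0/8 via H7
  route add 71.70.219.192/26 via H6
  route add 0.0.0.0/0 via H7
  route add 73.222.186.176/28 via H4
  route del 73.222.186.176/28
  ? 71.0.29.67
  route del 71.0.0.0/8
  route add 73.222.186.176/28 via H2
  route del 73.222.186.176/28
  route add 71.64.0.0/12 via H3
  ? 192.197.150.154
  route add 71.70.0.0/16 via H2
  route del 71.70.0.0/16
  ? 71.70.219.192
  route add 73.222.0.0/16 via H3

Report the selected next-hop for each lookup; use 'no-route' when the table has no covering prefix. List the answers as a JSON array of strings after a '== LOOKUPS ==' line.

Trace:
  add 71.0.0.0/8 -> H7 at depth 8
  add 71.70.219.192/26 -> H6 at depth 26
  add 0.0.0.0/0 -> H7 at depth 0
  add 73.222.186.176/28 -> H4 at depth 28
  del 73.222.186.176/28 (clear depth 28)
  Q 71.0.29.67: descend 010001110 ; hops seen [H7,H7] ; pick H7
  del 71.0.0.0/8 (clear depth 8)
  add 73.222.186.176/28 -> H2 at depth 28
  del 73.222.186.176/28 (clear depth 28)
  add 71.64.0.0/12 -> H3 at depth 12
  Q 192.197.150.154: descend ε ; hops seen [H7] ; pick H7
  add 71.70.0.0/16 -> H2 at depth 16
  del 71.70.0.0/16 (clear depth 16)
  Q 71.70.219.192: descend 01000111010001101101101111 ; hops seen [H7,H3,H6] ; pick H6
  add 73.222.0.0/16 -> H3 at depth 16

== LOOKUPS ==
["H7","H7","H6"]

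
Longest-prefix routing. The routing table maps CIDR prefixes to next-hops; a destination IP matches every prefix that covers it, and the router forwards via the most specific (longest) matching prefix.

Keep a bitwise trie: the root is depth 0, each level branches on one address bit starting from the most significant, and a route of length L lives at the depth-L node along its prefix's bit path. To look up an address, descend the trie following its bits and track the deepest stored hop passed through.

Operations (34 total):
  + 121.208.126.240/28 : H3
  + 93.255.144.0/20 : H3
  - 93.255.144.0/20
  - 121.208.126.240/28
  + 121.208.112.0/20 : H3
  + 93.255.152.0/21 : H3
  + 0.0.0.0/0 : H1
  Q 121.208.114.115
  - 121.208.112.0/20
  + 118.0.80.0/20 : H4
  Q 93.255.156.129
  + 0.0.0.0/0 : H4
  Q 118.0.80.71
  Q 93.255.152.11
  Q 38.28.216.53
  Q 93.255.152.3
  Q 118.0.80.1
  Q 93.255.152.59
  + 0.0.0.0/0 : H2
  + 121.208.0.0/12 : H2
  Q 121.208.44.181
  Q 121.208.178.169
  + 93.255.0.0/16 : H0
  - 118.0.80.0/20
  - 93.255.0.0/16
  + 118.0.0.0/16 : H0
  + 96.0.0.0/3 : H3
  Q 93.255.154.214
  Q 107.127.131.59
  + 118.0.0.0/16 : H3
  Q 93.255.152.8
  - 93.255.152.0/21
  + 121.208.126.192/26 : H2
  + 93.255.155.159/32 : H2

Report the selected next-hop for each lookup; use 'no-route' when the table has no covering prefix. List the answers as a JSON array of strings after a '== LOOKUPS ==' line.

Apply in order:
  + 121.208.126.240/28 (H3) depth=28
  + 93.255.144.0/20 (H3) depth=20
  - 93.255.144.0/20 clear@20
  - 121.208.126.240/28 clear@28
  + 121.208.112.0/20 (H3) depth=20
  + 93.255.152.0/21 (H3) depth=21
  + 0.0.0.0/0 (H1) depth=0
  Q 121.208.114.115: descend 01111001110100000111 ; hops seen [H1,H3] ; pick H3
  - 121.208.112.0/20 clear@20
  + 118.0.80.0/20 (H4) depth=20
  Q 93.255.156.129: descend 010111011111111110011 ; hops seen [H1,H3] ; pick H3
  + 0.0.0.0/0 (H4) depth=0
  Q 118.0.80.71: descend 01110110000000000101 ; hops seen [H4,H4] ; pick H4
  Q 93.255.152.11: descend 010111011111111110011 ; hops seen [H4,H3] ; pick H3
  Q 38.28.216.53: descend 0 ; hops seen [H4] ; pick H4
  Q 93.255.152.3: descend 010111011111111110011 ; hops seen [H4,H3] ; pick H3
  Q 118.0.80.1: descend 01110110000000000101 ; hops seen [H4,H4] ; pick H4
  Q 93.255.152.59: descend 010111011111111110011 ; hops seen [H4,H3] ; pick H3
  + 0.0.0.0/0 (H2) depth=0
  + 121.208.0.0/12 (H2) depth=12
  Q 121.208.44.181: descend 01111001110100000 ; hops seen [H2,H2] ; pick H2
  Q 121.208.178.169: descend 0111100111010000 ; hops seen [H2,H2] ; pick H2
  + 93.255.0.0/16 (H0) depth=16
  - 118.0.80.0/20 clear@20
  - 93.255.0.0/16 clear@16
  + 118.0.0.0/16 (H0) depth=16
  + 96.0.0.0/3 (H3) depth=3
  Q 93.255.154.214: descend 010111011111111110011 ; hops seen [H2,H3] ; pick H3
  Q 107.127.131.59: descend 011 ; hops seen [H2,H3] ; pick H3
  + 118.0.0.0/16 (H3) depth=16
  Q 93.255.152.8: descend 010111011111111110011 ; hops seen [H2,H3] ; pick H3
  - 93.255.152.0/21 clear@21
  + 121.208.126.192/26 (H2) depth=26
  + 93.255.155.159/32 (H2) depth=32

== LOOKUPS ==
["H3","H3","H4","H3","H4","H3","H4","H3","H2","H2","H3","H3","H3"]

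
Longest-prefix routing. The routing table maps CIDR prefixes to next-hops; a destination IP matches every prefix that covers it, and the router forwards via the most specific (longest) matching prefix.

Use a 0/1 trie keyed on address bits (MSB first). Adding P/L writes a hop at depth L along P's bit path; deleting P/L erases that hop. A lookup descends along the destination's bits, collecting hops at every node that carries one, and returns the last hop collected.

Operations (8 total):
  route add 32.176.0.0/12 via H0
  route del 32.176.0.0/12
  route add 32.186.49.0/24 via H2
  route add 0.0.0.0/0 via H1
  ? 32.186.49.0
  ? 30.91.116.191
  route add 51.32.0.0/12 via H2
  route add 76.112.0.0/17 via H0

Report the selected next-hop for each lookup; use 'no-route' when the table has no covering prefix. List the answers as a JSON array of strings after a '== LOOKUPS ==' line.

Apply in order:
  add 32.176.0.0/12 -> H0 at depth 12
  - 32.176.0.0/12 clear@12
  add 32.186.49.0/24 -> H2 at depth 24
  add 0.0.0.0/0 -> H1 at depth 0
  Q 32.186.49.0: descend 001000001011101000110001 ; hops seen [H1,H2] ; pick H2
  Q 30.91.116.191: descend 00 ; hops seen [H1] ; pick H1
  add 51.32.0.0/12 -> H2 at depth 12
  add 76.112.0.0/17 -> H0 at depth 17

== LOOKUPS ==
["H2","H1"]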